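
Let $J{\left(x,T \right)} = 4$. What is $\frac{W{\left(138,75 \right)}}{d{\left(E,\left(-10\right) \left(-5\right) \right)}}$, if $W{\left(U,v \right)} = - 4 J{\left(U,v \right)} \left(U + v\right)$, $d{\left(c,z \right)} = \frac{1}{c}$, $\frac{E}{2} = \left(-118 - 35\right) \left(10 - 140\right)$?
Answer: $-135570240$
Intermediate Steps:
$E = 39780$ ($E = 2 \left(-118 - 35\right) \left(10 - 140\right) = 2 \left(\left(-153\right) \left(-130\right)\right) = 2 \cdot 19890 = 39780$)
$W{\left(U,v \right)} = - 16 U - 16 v$ ($W{\left(U,v \right)} = \left(-4\right) 4 \left(U + v\right) = - 16 \left(U + v\right) = - 16 U - 16 v$)
$\frac{W{\left(138,75 \right)}}{d{\left(E,\left(-10\right) \left(-5\right) \right)}} = \frac{\left(-16\right) 138 - 1200}{\frac{1}{39780}} = \left(-2208 - 1200\right) \frac{1}{\frac{1}{39780}} = \left(-3408\right) 39780 = -135570240$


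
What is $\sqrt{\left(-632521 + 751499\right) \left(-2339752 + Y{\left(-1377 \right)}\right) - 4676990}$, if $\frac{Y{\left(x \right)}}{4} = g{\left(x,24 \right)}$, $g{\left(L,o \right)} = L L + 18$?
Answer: $\sqrt{624015420618} \approx 7.8995 \cdot 10^{5}$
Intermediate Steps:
$g{\left(L,o \right)} = 18 + L^{2}$ ($g{\left(L,o \right)} = L^{2} + 18 = 18 + L^{2}$)
$Y{\left(x \right)} = 72 + 4 x^{2}$ ($Y{\left(x \right)} = 4 \left(18 + x^{2}\right) = 72 + 4 x^{2}$)
$\sqrt{\left(-632521 + 751499\right) \left(-2339752 + Y{\left(-1377 \right)}\right) - 4676990} = \sqrt{\left(-632521 + 751499\right) \left(-2339752 + \left(72 + 4 \left(-1377\right)^{2}\right)\right) - 4676990} = \sqrt{118978 \left(-2339752 + \left(72 + 4 \cdot 1896129\right)\right) - 4676990} = \sqrt{118978 \left(-2339752 + \left(72 + 7584516\right)\right) - 4676990} = \sqrt{118978 \left(-2339752 + 7584588\right) - 4676990} = \sqrt{118978 \cdot 5244836 - 4676990} = \sqrt{624020097608 - 4676990} = \sqrt{624015420618}$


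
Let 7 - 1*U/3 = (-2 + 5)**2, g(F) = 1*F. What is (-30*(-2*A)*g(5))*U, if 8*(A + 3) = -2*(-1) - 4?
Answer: 5850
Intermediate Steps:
A = -13/4 (A = -3 + (-2*(-1) - 4)/8 = -3 + (2 - 4)/8 = -3 + (1/8)*(-2) = -3 - 1/4 = -13/4 ≈ -3.2500)
g(F) = F
U = -6 (U = 21 - 3*(-2 + 5)**2 = 21 - 3*3**2 = 21 - 3*9 = 21 - 27 = -6)
(-30*(-2*A)*g(5))*U = -30*(-2*(-13/4))*5*(-6) = -195*5*(-6) = -30*65/2*(-6) = -975*(-6) = 5850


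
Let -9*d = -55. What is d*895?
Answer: 49225/9 ≈ 5469.4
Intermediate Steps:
d = 55/9 (d = -1/9*(-55) = 55/9 ≈ 6.1111)
d*895 = (55/9)*895 = 49225/9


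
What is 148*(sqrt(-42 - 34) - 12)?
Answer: -1776 + 296*I*sqrt(19) ≈ -1776.0 + 1290.2*I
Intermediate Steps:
148*(sqrt(-42 - 34) - 12) = 148*(sqrt(-76) - 12) = 148*(2*I*sqrt(19) - 12) = 148*(-12 + 2*I*sqrt(19)) = -1776 + 296*I*sqrt(19)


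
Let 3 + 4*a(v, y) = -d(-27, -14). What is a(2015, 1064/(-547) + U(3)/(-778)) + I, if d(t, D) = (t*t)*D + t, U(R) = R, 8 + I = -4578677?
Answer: -9152255/2 ≈ -4.5761e+6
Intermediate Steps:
I = -4578685 (I = -8 - 4578677 = -4578685)
d(t, D) = t + D*t**2 (d(t, D) = t**2*D + t = D*t**2 + t = t + D*t**2)
a(v, y) = 5115/2 (a(v, y) = -3/4 + (-(-27)*(1 - 14*(-27)))/4 = -3/4 + (-(-27)*(1 + 378))/4 = -3/4 + (-(-27)*379)/4 = -3/4 + (-1*(-10233))/4 = -3/4 + (1/4)*10233 = -3/4 + 10233/4 = 5115/2)
a(2015, 1064/(-547) + U(3)/(-778)) + I = 5115/2 - 4578685 = -9152255/2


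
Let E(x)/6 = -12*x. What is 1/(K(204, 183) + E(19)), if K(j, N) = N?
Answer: -1/1185 ≈ -0.00084388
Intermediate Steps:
E(x) = -72*x (E(x) = 6*(-12*x) = -72*x)
1/(K(204, 183) + E(19)) = 1/(183 - 72*19) = 1/(183 - 1368) = 1/(-1185) = -1/1185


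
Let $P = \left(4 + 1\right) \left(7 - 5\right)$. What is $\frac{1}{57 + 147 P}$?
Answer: $\frac{1}{1527} \approx 0.00065488$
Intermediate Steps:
$P = 10$ ($P = 5 \cdot 2 = 10$)
$\frac{1}{57 + 147 P} = \frac{1}{57 + 147 \cdot 10} = \frac{1}{57 + 1470} = \frac{1}{1527}$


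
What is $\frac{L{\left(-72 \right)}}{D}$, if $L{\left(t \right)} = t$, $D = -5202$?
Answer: $\frac{4}{289} \approx 0.013841$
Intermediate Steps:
$\frac{L{\left(-72 \right)}}{D} = - \frac{72}{-5202} = \left(-72\right) \left(- \frac{1}{5202}\right) = \frac{4}{289}$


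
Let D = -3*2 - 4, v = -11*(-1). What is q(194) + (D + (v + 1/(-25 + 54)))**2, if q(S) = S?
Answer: 164054/841 ≈ 195.07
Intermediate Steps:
v = 11
D = -10 (D = -6 - 4 = -10)
q(194) + (D + (v + 1/(-25 + 54)))**2 = 194 + (-10 + (11 + 1/(-25 + 54)))**2 = 194 + (-10 + (11 + 1/29))**2 = 194 + (-10 + 320/29)**2 = 194 + (30/29)**2 = 194 + 900/841 = 164054/841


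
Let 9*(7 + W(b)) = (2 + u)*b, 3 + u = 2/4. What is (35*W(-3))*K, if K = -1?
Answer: 1435/6 ≈ 239.17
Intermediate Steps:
u = -5/2 (u = -3 + 2/4 = -3 + 2*(¼) = -3 + ½ = -5/2 ≈ -2.5000)
W(b) = -7 - b/18 (W(b) = -7 + ((2 - 5/2)*b)/9 = -7 + (-b/2)/9 = -7 - b/18)
(35*W(-3))*K = (35*(-7 - 1/18*(-3)))*(-1) = (35*(-7 + ⅙))*(-1) = (35*(-41/6))*(-1) = -1435/6*(-1) = 1435/6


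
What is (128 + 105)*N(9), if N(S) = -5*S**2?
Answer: -94365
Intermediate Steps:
(128 + 105)*N(9) = (128 + 105)*(-5*9**2) = 233*(-5*81) = 233*(-405) = -94365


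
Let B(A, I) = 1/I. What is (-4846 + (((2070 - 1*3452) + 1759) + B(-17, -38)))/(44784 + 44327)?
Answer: -169823/3386218 ≈ -0.050151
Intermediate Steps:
(-4846 + (((2070 - 1*3452) + 1759) + B(-17, -38)))/(44784 + 44327) = (-4846 + (((2070 - 1*3452) + 1759) + 1/(-38)))/(44784 + 44327) = (-4846 + (((2070 - 3452) + 1759) - 1/38))/89111 = (-4846 + ((-1382 + 1759) - 1/38))*(1/89111) = (-4846 + (377 - 1/38))*(1/89111) = (-4846 + 14325/38)*(1/89111) = -169823/38*1/89111 = -169823/3386218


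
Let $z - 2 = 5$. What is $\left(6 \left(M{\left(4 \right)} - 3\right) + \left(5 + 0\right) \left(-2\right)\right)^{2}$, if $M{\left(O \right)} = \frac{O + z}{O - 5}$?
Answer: $8836$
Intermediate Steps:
$z = 7$ ($z = 2 + 5 = 7$)
$M{\left(O \right)} = \frac{7 + O}{-5 + O}$ ($M{\left(O \right)} = \frac{O + 7}{O - 5} = \frac{7 + O}{-5 + O}$)
$\left(6 \left(M{\left(4 \right)} - 3\right) + \left(5 + 0\right) \left(-2\right)\right)^{2} = \left(6 \left(\frac{7 + 4}{-5 + 4} - 3\right) + \left(5 + 0\right) \left(-2\right)\right)^{2} = \left(6 \left(\frac{1}{-1} \cdot 11 - 3\right) + 5 \left(-2\right)\right)^{2} = \left(6 \left(\left(-1\right) 11 - 3\right) - 10\right)^{2} = \left(6 \left(-11 - 3\right) - 10\right)^{2} = \left(6 \left(-14\right) - 10\right)^{2} = \left(-84 - 10\right)^{2} = \left(-94\right)^{2} = 8836$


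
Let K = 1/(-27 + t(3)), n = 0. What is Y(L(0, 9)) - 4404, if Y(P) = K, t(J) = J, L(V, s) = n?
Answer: -105697/24 ≈ -4404.0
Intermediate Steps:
L(V, s) = 0
K = -1/24 (K = 1/(-27 + 3) = 1/(-24) = -1/24 ≈ -0.041667)
Y(P) = -1/24
Y(L(0, 9)) - 4404 = -1/24 - 4404 = -105697/24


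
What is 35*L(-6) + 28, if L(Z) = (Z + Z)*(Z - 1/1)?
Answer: 2968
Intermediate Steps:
L(Z) = 2*Z*(-1 + Z) (L(Z) = (2*Z)*(Z - 1*1) = (2*Z)*(Z - 1) = (2*Z)*(-1 + Z) = 2*Z*(-1 + Z))
35*L(-6) + 28 = 35*(2*(-6)*(-1 - 6)) + 28 = 35*(2*(-6)*(-7)) + 28 = 35*84 + 28 = 2940 + 28 = 2968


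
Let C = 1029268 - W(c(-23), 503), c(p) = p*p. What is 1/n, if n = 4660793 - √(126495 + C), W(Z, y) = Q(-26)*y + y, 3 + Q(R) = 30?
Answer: 4660793/21722990247170 + √1141679/21722990247170 ≈ 2.1461e-7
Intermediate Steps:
Q(R) = 27 (Q(R) = -3 + 30 = 27)
c(p) = p²
W(Z, y) = 28*y (W(Z, y) = 27*y + y = 28*y)
C = 1015184 (C = 1029268 - 28*503 = 1029268 - 1*14084 = 1029268 - 14084 = 1015184)
n = 4660793 - √1141679 (n = 4660793 - √(126495 + 1015184) = 4660793 - √1141679 ≈ 4.6597e+6)
1/n = 1/(4660793 - √1141679)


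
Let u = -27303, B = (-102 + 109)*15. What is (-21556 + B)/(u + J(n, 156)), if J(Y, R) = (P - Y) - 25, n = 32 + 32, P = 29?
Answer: 21451/27363 ≈ 0.78394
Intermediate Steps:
n = 64
B = 105 (B = 7*15 = 105)
J(Y, R) = 4 - Y (J(Y, R) = (29 - Y) - 25 = 4 - Y)
(-21556 + B)/(u + J(n, 156)) = (-21556 + 105)/(-27303 + (4 - 1*64)) = -21451/(-27303 + (4 - 64)) = -21451/(-27303 - 60) = -21451/(-27363) = -21451*(-1/27363) = 21451/27363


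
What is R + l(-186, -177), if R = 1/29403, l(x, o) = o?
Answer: -5204330/29403 ≈ -177.00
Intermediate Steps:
R = 1/29403 ≈ 3.4010e-5
R + l(-186, -177) = 1/29403 - 177 = -5204330/29403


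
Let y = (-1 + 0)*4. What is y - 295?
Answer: -299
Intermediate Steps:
y = -4 (y = -1*4 = -4)
y - 295 = -4 - 295 = -299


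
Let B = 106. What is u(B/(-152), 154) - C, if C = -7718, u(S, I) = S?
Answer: 586515/76 ≈ 7717.3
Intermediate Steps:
u(B/(-152), 154) - C = 106/(-152) - 1*(-7718) = 106*(-1/152) + 7718 = -53/76 + 7718 = 586515/76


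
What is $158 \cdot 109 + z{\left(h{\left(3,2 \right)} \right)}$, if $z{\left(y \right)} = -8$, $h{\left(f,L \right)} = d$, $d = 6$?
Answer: $17214$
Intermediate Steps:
$h{\left(f,L \right)} = 6$
$158 \cdot 109 + z{\left(h{\left(3,2 \right)} \right)} = 158 \cdot 109 - 8 = 17222 - 8 = 17214$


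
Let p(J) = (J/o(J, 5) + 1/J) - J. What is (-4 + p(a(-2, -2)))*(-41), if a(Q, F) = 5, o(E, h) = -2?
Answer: 4633/10 ≈ 463.30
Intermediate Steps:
p(J) = 1/J - 3*J/2 (p(J) = (J/(-2) + 1/J) - J = (J*(-½) + 1/J) - J = (-J/2 + 1/J) - J = (1/J - J/2) - J = 1/J - 3*J/2)
(-4 + p(a(-2, -2)))*(-41) = (-4 + (1/5 - 3/2*5))*(-41) = (-4 + (⅕ - 15/2))*(-41) = (-4 - 73/10)*(-41) = -113/10*(-41) = 4633/10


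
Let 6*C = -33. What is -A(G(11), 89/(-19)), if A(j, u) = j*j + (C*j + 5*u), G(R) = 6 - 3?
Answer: 1175/38 ≈ 30.921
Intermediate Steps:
C = -11/2 (C = (⅙)*(-33) = -11/2 ≈ -5.5000)
G(R) = 3
A(j, u) = j² + 5*u - 11*j/2 (A(j, u) = j*j + (-11*j/2 + 5*u) = j² + (5*u - 11*j/2) = j² + 5*u - 11*j/2)
-A(G(11), 89/(-19)) = -(3² + 5*(89/(-19)) - 11/2*3) = -(9 + 5*(89*(-1/19)) - 33/2) = -(9 + 5*(-89/19) - 33/2) = -(9 - 445/19 - 33/2) = -1*(-1175/38) = 1175/38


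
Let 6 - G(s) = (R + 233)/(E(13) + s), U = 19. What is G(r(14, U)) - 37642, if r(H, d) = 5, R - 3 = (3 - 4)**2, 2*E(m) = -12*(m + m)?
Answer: -5682799/151 ≈ -37634.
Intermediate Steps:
E(m) = -12*m (E(m) = (-12*(m + m))/2 = (-24*m)/2 = -12*m)
R = 4 (R = 3 + (3 - 4)**2 = 3 + (-1)**2 = 3 + 1 = 4)
G(s) = 6 - 237/(-156 + s) (G(s) = 6 - (4 + 233)/(-12*13 + s) = 6 - 237/(-156 + s))
G(r(14, U)) - 37642 = 3*(-391 + 2*5)/(-156 + 5) - 37642 = 3*(-391 + 10)/(-151) - 37642 = 3*(-1/151)*(-381) - 37642 = 1143/151 - 37642 = -5682799/151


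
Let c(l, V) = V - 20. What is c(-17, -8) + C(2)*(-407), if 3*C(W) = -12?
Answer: 1600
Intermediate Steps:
C(W) = -4 (C(W) = (⅓)*(-12) = -4)
c(l, V) = -20 + V
c(-17, -8) + C(2)*(-407) = (-20 - 8) - 4*(-407) = -28 + 1628 = 1600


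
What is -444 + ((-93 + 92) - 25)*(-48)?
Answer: 804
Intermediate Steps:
-444 + ((-93 + 92) - 25)*(-48) = -444 + (-1 - 25)*(-48) = -444 - 26*(-48) = -444 + 1248 = 804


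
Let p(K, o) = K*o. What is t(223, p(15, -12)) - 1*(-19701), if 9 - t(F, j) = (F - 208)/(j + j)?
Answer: 473041/24 ≈ 19710.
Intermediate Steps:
t(F, j) = 9 - (-208 + F)/(2*j) (t(F, j) = 9 - (F - 208)/(j + j) = 9 - (-208 + F)/(2*j))
t(223, p(15, -12)) - 1*(-19701) = (208 - 1*223 + 18*(15*(-12)))/(2*((15*(-12)))) - 1*(-19701) = (½)*(208 - 223 + 18*(-180))/(-180) + 19701 = (½)*(-1/180)*(208 - 223 - 3240) + 19701 = (½)*(-1/180)*(-3255) + 19701 = 217/24 + 19701 = 473041/24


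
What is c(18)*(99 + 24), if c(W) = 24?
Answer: 2952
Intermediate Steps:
c(18)*(99 + 24) = 24*(99 + 24) = 24*123 = 2952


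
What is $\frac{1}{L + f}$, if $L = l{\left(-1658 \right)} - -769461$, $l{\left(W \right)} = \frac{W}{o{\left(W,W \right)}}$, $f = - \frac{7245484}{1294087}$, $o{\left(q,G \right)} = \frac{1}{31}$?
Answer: $\frac{1294087}{929228747997} \approx 1.3926 \cdot 10^{-6}$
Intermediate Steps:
$o{\left(q,G \right)} = \frac{1}{31}$
$f = - \frac{7245484}{1294087}$ ($f = \left(-7245484\right) \frac{1}{1294087} = - \frac{7245484}{1294087} \approx -5.5989$)
$l{\left(W \right)} = 31 W$ ($l{\left(W \right)} = W \frac{1}{\frac{1}{31}} = W 31 = 31 W$)
$L = 718063$ ($L = 31 \left(-1658\right) - -769461 = -51398 + 769461 = 718063$)
$\frac{1}{L + f} = \frac{1}{718063 - \frac{7245484}{1294087}} = \frac{1}{\frac{929228747997}{1294087}} = \frac{1294087}{929228747997}$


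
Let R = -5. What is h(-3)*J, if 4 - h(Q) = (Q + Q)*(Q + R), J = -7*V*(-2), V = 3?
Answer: -1848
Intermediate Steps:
J = 42 (J = -7*3*(-2) = -21*(-2) = 42)
h(Q) = 4 - 2*Q*(-5 + Q) (h(Q) = 4 - (Q + Q)*(Q - 5) = 4 - 2*Q*(-5 + Q))
h(-3)*J = (4 - 2*(-3)² + 10*(-3))*42 = (4 - 2*9 - 30)*42 = (4 - 18 - 30)*42 = -44*42 = -1848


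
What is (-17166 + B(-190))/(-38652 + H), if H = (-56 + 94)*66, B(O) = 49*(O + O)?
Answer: 17893/18072 ≈ 0.99010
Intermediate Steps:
B(O) = 98*O (B(O) = 49*(2*O) = 98*O)
H = 2508 (H = 38*66 = 2508)
(-17166 + B(-190))/(-38652 + H) = (-17166 + 98*(-190))/(-38652 + 2508) = (-17166 - 18620)/(-36144) = -35786*(-1/36144) = 17893/18072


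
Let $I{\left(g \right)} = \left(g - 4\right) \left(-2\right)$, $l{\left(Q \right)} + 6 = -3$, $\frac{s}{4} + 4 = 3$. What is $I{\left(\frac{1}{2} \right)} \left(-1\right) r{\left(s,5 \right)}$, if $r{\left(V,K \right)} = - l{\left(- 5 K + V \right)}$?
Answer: $-63$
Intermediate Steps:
$s = -4$ ($s = -16 + 4 \cdot 3 = -16 + 12 = -4$)
$l{\left(Q \right)} = -9$ ($l{\left(Q \right)} = -6 - 3 = -9$)
$r{\left(V,K \right)} = 9$ ($r{\left(V,K \right)} = \left(-1\right) \left(-9\right) = 9$)
$I{\left(g \right)} = 8 - 2 g$ ($I{\left(g \right)} = \left(-4 + g\right) \left(-2\right) = 8 - 2 g$)
$I{\left(\frac{1}{2} \right)} \left(-1\right) r{\left(s,5 \right)} = \left(8 - \frac{2}{2}\right) \left(-1\right) 9 = \left(8 - 1\right) \left(-1\right) 9 = 7 \left(-1\right) 9 = \left(-7\right) 9 = -63$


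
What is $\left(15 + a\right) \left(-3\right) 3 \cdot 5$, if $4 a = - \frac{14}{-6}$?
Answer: $- \frac{2805}{4} \approx -701.25$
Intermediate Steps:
$a = \frac{7}{12}$ ($a = \frac{\left(-14\right) \frac{1}{-6}}{4} = \frac{\left(-14\right) \left(- \frac{1}{6}\right)}{4} = \frac{1}{4} \cdot \frac{7}{3} = \frac{7}{12} \approx 0.58333$)
$\left(15 + a\right) \left(-3\right) 3 \cdot 5 = \left(15 + \frac{7}{12}\right) \left(-3\right) 3 \cdot 5 = \frac{187 \left(\left(-9\right) 5\right)}{12} = \frac{187}{12} \left(-45\right) = - \frac{2805}{4}$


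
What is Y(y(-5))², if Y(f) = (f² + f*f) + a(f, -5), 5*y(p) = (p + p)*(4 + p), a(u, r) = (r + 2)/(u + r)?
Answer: 81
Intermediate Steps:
a(u, r) = (2 + r)/(r + u)
y(p) = 2*p*(4 + p)/5 (y(p) = ((p + p)*(4 + p))/5 = ((2*p)*(4 + p))/5 = (2*p*(4 + p))/5 = 2*p*(4 + p)/5)
Y(f) = -3/(-5 + f) + 2*f² (Y(f) = (f² + f*f) + (2 - 5)/(-5 + f) = (f² + f²) - 3/(-5 + f) = 2*f² - 3/(-5 + f) = -3/(-5 + f) + 2*f²)
Y(y(-5))² = ((-3 + 2*((⅖)*(-5)*(4 - 5))²*(-5 + (⅖)*(-5)*(4 - 5)))/(-5 + (⅖)*(-5)*(4 - 5)))² = ((-3 + 2*((⅖)*(-5)*(-1))²*(-5 + (⅖)*(-5)*(-1)))/(-5 + (⅖)*(-5)*(-1)))² = ((-3 + 2*2²*(-5 + 2))/(-5 + 2))² = ((-3 + 2*4*(-3))/(-3))² = (-(-3 - 24)/3)² = (-⅓*(-27))² = 9² = 81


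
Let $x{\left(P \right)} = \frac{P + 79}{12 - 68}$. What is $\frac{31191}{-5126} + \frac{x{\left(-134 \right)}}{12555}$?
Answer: $- \frac{2192948635}{360398808} \approx -6.0848$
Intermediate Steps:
$x{\left(P \right)} = - \frac{79}{56} - \frac{P}{56}$ ($x{\left(P \right)} = \frac{79 + P}{-56} = \left(79 + P\right) \left(- \frac{1}{56}\right) = - \frac{79}{56} - \frac{P}{56}$)
$\frac{31191}{-5126} + \frac{x{\left(-134 \right)}}{12555} = \frac{31191}{-5126} + \frac{- \frac{79}{56} - - \frac{67}{28}}{12555} = 31191 \left(- \frac{1}{5126}\right) + \left(- \frac{79}{56} + \frac{67}{28}\right) \frac{1}{12555} = - \frac{31191}{5126} + \frac{55}{56} \cdot \frac{1}{12555} = - \frac{31191}{5126} + \frac{11}{140616} = - \frac{2192948635}{360398808}$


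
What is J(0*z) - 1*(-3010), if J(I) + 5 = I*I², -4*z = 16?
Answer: 3005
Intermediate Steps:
z = -4 (z = -¼*16 = -4)
J(I) = -5 + I³ (J(I) = -5 + I*I² = -5 + I³)
J(0*z) - 1*(-3010) = (-5 + (0*(-4))³) - 1*(-3010) = (-5 + 0³) + 3010 = (-5 + 0) + 3010 = -5 + 3010 = 3005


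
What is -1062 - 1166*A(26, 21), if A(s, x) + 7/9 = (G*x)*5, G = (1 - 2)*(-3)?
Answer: -3307006/9 ≈ -3.6745e+5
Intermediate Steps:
G = 3 (G = -1*(-3) = 3)
A(s, x) = -7/9 + 15*x (A(s, x) = -7/9 + (3*x)*5 = -7/9 + 15*x)
-1062 - 1166*A(26, 21) = -1062 - 1166*(-7/9 + 15*21) = -1062 - 1166*(-7/9 + 315) = -1062 - 1166*2828/9 = -1062 - 3297448/9 = -3307006/9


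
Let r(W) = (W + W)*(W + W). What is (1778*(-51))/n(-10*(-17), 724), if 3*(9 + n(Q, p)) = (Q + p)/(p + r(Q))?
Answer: 5274013836/523309 ≈ 10078.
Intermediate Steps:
r(W) = 4*W² (r(W) = (2*W)*(2*W) = 4*W²)
n(Q, p) = -9 + (Q + p)/(3*(p + 4*Q²)) (n(Q, p) = -9 + ((Q + p)/(p + 4*Q²))/3 = -9 + (Q + p)/(3*(p + 4*Q²)))
(1778*(-51))/n(-10*(-17), 724) = (1778*(-51))/(((-10*(-17) - 108*(-10*(-17))² - 26*724)/(3*(724 + 4*(-10*(-17))²)))) = -90678*3*(724 + 4*170²)/(170 - 108*170² - 18824) = -90678*3*(724 + 4*28900)/(170 - 108*28900 - 18824) = -90678*3*(724 + 115600)/(170 - 3121200 - 18824) = -90678/((⅓)*(-3139854)/116324) = -90678/((⅓)*(1/116324)*(-3139854)) = -90678/(-523309/58162) = -90678*(-58162/523309) = 5274013836/523309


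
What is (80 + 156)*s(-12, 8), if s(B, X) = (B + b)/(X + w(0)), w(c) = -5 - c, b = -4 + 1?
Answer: -1180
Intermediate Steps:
b = -3
s(B, X) = (-3 + B)/(-5 + X) (s(B, X) = (B - 3)/(X + (-5 - 1*0)) = (-3 + B)/(X + (-5 + 0)) = (-3 + B)/(X - 5) = (-3 + B)/(-5 + X))
(80 + 156)*s(-12, 8) = (80 + 156)*((-3 - 12)/(-5 + 8)) = 236*(-15/3) = 236*((1/3)*(-15)) = 236*(-5) = -1180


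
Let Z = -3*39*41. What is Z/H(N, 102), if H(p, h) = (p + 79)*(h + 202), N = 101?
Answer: -533/6080 ≈ -0.087664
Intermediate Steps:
H(p, h) = (79 + p)*(202 + h)
Z = -4797 (Z = -117*41 = -4797)
Z/H(N, 102) = -4797/(15958 + 79*102 + 202*101 + 102*101) = -4797/(15958 + 8058 + 20402 + 10302) = -4797/54720 = -4797*1/54720 = -533/6080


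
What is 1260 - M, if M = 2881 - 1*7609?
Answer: 5988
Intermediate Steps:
M = -4728 (M = 2881 - 7609 = -4728)
1260 - M = 1260 - 1*(-4728) = 1260 + 4728 = 5988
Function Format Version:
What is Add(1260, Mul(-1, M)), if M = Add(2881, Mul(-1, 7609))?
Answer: 5988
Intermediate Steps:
M = -4728 (M = Add(2881, -7609) = -4728)
Add(1260, Mul(-1, M)) = Add(1260, Mul(-1, -4728)) = Add(1260, 4728) = 5988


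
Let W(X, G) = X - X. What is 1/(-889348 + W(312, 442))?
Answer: -1/889348 ≈ -1.1244e-6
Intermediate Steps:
W(X, G) = 0
1/(-889348 + W(312, 442)) = 1/(-889348 + 0) = 1/(-889348) = -1/889348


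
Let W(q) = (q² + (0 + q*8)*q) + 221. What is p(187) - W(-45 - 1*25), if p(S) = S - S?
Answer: -44321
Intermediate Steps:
p(S) = 0
W(q) = 221 + 9*q² (W(q) = (q² + (0 + 8*q)*q) + 221 = (q² + (8*q)*q) + 221 = (q² + 8*q²) + 221 = 9*q² + 221 = 221 + 9*q²)
p(187) - W(-45 - 1*25) = 0 - (221 + 9*(-45 - 1*25)²) = 0 - (221 + 9*(-45 - 25)²) = 0 - (221 + 9*(-70)²) = 0 - (221 + 9*4900) = 0 - (221 + 44100) = 0 - 1*44321 = 0 - 44321 = -44321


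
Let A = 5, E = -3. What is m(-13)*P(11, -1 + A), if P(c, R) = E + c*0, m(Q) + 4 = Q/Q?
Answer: 9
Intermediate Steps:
m(Q) = -3 (m(Q) = -4 + Q/Q = -4 + 1 = -3)
P(c, R) = -3 (P(c, R) = -3 + c*0 = -3 + 0 = -3)
m(-13)*P(11, -1 + A) = -3*(-3) = 9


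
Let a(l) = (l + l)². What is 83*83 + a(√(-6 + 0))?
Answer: 6865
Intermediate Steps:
a(l) = 4*l² (a(l) = (2*l)² = 4*l²)
83*83 + a(√(-6 + 0)) = 83*83 + 4*(√(-6 + 0))² = 6889 + 4*(√(-6))² = 6889 + 4*(I*√6)² = 6889 + 4*(-6) = 6889 - 24 = 6865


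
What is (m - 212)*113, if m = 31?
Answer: -20453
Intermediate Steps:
(m - 212)*113 = (31 - 212)*113 = -181*113 = -20453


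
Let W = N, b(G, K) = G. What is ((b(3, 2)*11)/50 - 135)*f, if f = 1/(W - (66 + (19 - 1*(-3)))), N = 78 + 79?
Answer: -2239/1150 ≈ -1.9470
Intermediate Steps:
N = 157
W = 157
f = 1/69 (f = 1/(157 - (66 + (19 - 1*(-3)))) = 1/(157 - (66 + (19 + 3))) = 1/(157 - (66 + 22)) = 1/(157 - 1*88) = 1/(157 - 88) = 1/69 ≈ 0.014493)
((b(3, 2)*11)/50 - 135)*f = ((3*11)/50 - 135)*(1/69) = (33*(1/50) - 135)*(1/69) = (33/50 - 135)*(1/69) = -6717/50*1/69 = -2239/1150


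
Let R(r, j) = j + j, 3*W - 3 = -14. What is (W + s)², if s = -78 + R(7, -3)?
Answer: 69169/9 ≈ 7685.4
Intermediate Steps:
W = -11/3 (W = 1 + (⅓)*(-14) = 1 - 14/3 = -11/3 ≈ -3.6667)
R(r, j) = 2*j
s = -84 (s = -78 + 2*(-3) = -78 - 6 = -84)
(W + s)² = (-11/3 - 84)² = (-263/3)² = 69169/9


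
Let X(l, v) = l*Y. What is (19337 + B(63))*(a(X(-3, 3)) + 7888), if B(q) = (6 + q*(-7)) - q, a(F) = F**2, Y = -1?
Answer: 148771583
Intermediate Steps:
X(l, v) = -l (X(l, v) = l*(-1) = -l)
B(q) = 6 - 8*q (B(q) = (6 - 7*q) - q = 6 - 8*q)
(19337 + B(63))*(a(X(-3, 3)) + 7888) = (19337 + (6 - 8*63))*((-1*(-3))**2 + 7888) = (19337 + (6 - 504))*(3**2 + 7888) = (19337 - 498)*(9 + 7888) = 18839*7897 = 148771583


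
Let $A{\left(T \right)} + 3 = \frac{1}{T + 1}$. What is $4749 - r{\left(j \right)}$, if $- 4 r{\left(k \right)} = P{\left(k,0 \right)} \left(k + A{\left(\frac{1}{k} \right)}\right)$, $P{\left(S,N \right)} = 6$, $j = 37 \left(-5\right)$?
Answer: $\frac{1644411}{368} \approx 4468.5$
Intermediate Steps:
$j = -185$
$A{\left(T \right)} = -3 + \frac{1}{1 + T}$ ($A{\left(T \right)} = -3 + \frac{1}{T + 1} = -3 + \frac{1}{1 + T}$)
$r{\left(k \right)} = - \frac{3 k}{2} - \frac{3 \left(-2 - \frac{3}{k}\right)}{2 \left(1 + \frac{1}{k}\right)}$ ($r{\left(k \right)} = - \frac{6 \left(k + \frac{-2 - \frac{3}{k}}{1 + \frac{1}{k}}\right)}{4} = - \frac{6 k + \frac{6 \left(-2 - \frac{3}{k}\right)}{1 + \frac{1}{k}}}{4} = - \frac{3 k}{2} - \frac{3 \left(-2 - \frac{3}{k}\right)}{2 \left(1 + \frac{1}{k}\right)}$)
$4749 - r{\left(j \right)} = 4749 - \frac{3 \left(3 - 185 - \left(-185\right)^{2}\right)}{2 \left(1 - 185\right)} = 4749 - \frac{3 \left(3 - 185 - 34225\right)}{2 \left(-184\right)} = 4749 - \frac{3}{2} \left(- \frac{1}{184}\right) \left(3 - 185 - 34225\right) = 4749 - \frac{3}{2} \left(- \frac{1}{184}\right) \left(-34407\right) = 4749 - \frac{103221}{368} = \frac{1644411}{368}$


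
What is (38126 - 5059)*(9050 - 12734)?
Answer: -121818828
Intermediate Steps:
(38126 - 5059)*(9050 - 12734) = 33067*(-3684) = -121818828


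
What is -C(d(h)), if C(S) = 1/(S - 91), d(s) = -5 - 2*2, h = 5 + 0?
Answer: 1/100 ≈ 0.010000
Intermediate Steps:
h = 5
d(s) = -9 (d(s) = -5 - 4 = -9)
C(S) = 1/(-91 + S)
-C(d(h)) = -1/(-91 - 9) = -1/(-100) = -1*(-1/100) = 1/100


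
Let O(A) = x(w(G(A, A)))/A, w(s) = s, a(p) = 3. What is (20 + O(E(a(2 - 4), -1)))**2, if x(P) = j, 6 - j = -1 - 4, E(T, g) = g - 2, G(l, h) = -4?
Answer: 2401/9 ≈ 266.78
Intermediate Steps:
E(T, g) = -2 + g
j = 11 (j = 6 - (-1 - 4) = 6 - 1*(-5) = 6 + 5 = 11)
x(P) = 11
O(A) = 11/A
(20 + O(E(a(2 - 4), -1)))**2 = (20 + 11/(-2 - 1))**2 = (20 + 11/(-3))**2 = (20 + 11*(-1/3))**2 = (20 - 11/3)**2 = (49/3)**2 = 2401/9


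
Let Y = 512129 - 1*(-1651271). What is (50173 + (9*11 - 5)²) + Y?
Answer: 2222409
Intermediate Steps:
Y = 2163400 (Y = 512129 + 1651271 = 2163400)
(50173 + (9*11 - 5)²) + Y = (50173 + (9*11 - 5)²) + 2163400 = (50173 + (99 - 5)²) + 2163400 = (50173 + 94²) + 2163400 = (50173 + 8836) + 2163400 = 59009 + 2163400 = 2222409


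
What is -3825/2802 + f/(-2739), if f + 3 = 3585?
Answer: -2279271/852742 ≈ -2.6729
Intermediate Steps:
f = 3582 (f = -3 + 3585 = 3582)
-3825/2802 + f/(-2739) = -3825/2802 + 3582/(-2739) = -3825*1/2802 + 3582*(-1/2739) = -1275/934 - 1194/913 = -2279271/852742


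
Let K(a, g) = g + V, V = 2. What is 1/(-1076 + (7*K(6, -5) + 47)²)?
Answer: -1/400 ≈ -0.0025000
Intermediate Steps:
K(a, g) = 2 + g (K(a, g) = g + 2 = 2 + g)
1/(-1076 + (7*K(6, -5) + 47)²) = 1/(-1076 + (7*(2 - 5) + 47)²) = 1/(-1076 + (7*(-3) + 47)²) = 1/(-1076 + (-21 + 47)²) = 1/(-1076 + 26²) = 1/(-1076 + 676) = 1/(-400) = -1/400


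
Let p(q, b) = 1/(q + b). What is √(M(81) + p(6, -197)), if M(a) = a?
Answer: √2954770/191 ≈ 8.9997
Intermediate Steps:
p(q, b) = 1/(b + q)
√(M(81) + p(6, -197)) = √(81 + 1/(-197 + 6)) = √(81 + 1/(-191)) = √(81 - 1/191) = √(15470/191) = √2954770/191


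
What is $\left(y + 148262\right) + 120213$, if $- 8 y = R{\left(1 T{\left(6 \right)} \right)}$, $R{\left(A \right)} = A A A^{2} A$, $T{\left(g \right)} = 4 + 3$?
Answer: $\frac{2130993}{8} \approx 2.6637 \cdot 10^{5}$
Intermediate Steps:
$T{\left(g \right)} = 7$
$R{\left(A \right)} = A^{5}$ ($R{\left(A \right)} = A A^{3} A = A^{4} A = A^{5}$)
$y = - \frac{16807}{8}$ ($y = - \frac{\left(1 \cdot 7\right)^{5}}{8} = - \frac{7^{5}}{8} = \left(- \frac{1}{8}\right) 16807 = - \frac{16807}{8} \approx -2100.9$)
$\left(y + 148262\right) + 120213 = \left(- \frac{16807}{8} + 148262\right) + 120213 = \frac{1169289}{8} + 120213 = \frac{2130993}{8}$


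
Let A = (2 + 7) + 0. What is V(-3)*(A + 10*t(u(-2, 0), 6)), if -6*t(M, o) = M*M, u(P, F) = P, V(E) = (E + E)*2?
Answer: -28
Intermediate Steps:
V(E) = 4*E (V(E) = (2*E)*2 = 4*E)
A = 9 (A = 9 + 0 = 9)
t(M, o) = -M**2/6 (t(M, o) = -M*M/6 = -M**2/6)
V(-3)*(A + 10*t(u(-2, 0), 6)) = (4*(-3))*(9 + 10*(-1/6*(-2)**2)) = -12*(9 + 10*(-1/6*4)) = -12*(9 + 10*(-2/3)) = -12*(9 - 20/3) = -12*7/3 = -28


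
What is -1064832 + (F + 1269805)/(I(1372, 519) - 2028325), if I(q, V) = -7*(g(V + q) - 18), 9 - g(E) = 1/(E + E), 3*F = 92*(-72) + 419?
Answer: -24504631828769212/23012660631 ≈ -1.0648e+6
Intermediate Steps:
F = -6205/3 (F = (92*(-72) + 419)/3 = (-6624 + 419)/3 = (1/3)*(-6205) = -6205/3 ≈ -2068.3)
g(E) = 9 - 1/(2*E) (g(E) = 9 - 1/(E + E) = 9 - 1/(2*E))
I(q, V) = 63 + 7/(2*(V + q)) (I(q, V) = -7*((9 - 1/(2*(V + q))) - 18) = -7*(-9 - 1/(2*(V + q))) = 63 + 7/(2*(V + q)))
-1064832 + (F + 1269805)/(I(1372, 519) - 2028325) = -1064832 + (-6205/3 + 1269805)/((7/2 + 63*519 + 63*1372)/(519 + 1372) - 2028325) = -1064832 + 3803210/(3*((7/2 + 32697 + 86436)/1891 - 2028325)) = -1064832 + 3803210/(3*((1/1891)*(238273/2) - 2028325)) = -1064832 + 3803210/(3*(238273/3782 - 2028325)) = -1064832 + 3803210/(3*(-7670886877/3782)) = -1064832 + (3803210/3)*(-3782/7670886877) = -1064832 - 14383740220/23012660631 = -24504631828769212/23012660631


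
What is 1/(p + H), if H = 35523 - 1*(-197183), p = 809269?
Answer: 1/1041975 ≈ 9.5972e-7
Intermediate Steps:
H = 232706 (H = 35523 + 197183 = 232706)
1/(p + H) = 1/(809269 + 232706) = 1/1041975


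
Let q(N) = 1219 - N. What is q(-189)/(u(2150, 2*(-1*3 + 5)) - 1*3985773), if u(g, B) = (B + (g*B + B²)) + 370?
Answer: -1408/3976783 ≈ -0.00035405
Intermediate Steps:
u(g, B) = 370 + B + B² + B*g (u(g, B) = (B + (B*g + B²)) + 370 = (B + (B² + B*g)) + 370 = (B + B² + B*g) + 370 = 370 + B + B² + B*g)
q(-189)/(u(2150, 2*(-1*3 + 5)) - 1*3985773) = (1219 - 1*(-189))/((370 + 2*(-1*3 + 5) + (2*(-1*3 + 5))² + (2*(-1*3 + 5))*2150) - 1*3985773) = (1219 + 189)/((370 + 2*(-3 + 5) + (2*(-3 + 5))² + (2*(-3 + 5))*2150) - 3985773) = 1408/((370 + 2*2 + (2*2)² + (2*2)*2150) - 3985773) = 1408/((370 + 4 + 4² + 4*2150) - 3985773) = 1408/((370 + 4 + 16 + 8600) - 3985773) = 1408/(8990 - 3985773) = 1408/(-3976783) = 1408*(-1/3976783) = -1408/3976783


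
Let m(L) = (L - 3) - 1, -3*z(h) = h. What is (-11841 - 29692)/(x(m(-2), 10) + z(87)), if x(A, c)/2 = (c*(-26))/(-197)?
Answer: 8182001/5193 ≈ 1575.6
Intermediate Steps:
z(h) = -h/3
m(L) = -4 + L (m(L) = (-3 + L) - 1 = -4 + L)
x(A, c) = 52*c/197 (x(A, c) = 2*((c*(-26))/(-197)) = 2*(-26*c*(-1/197)) = 2*(26*c/197) = 52*c/197)
(-11841 - 29692)/(x(m(-2), 10) + z(87)) = (-11841 - 29692)/((52/197)*10 - 1/3*87) = -41533/(520/197 - 29) = -41533/(-5193/197) = -41533*(-197/5193) = 8182001/5193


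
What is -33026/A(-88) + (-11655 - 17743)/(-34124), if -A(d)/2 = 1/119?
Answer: 33527646613/17062 ≈ 1.9650e+6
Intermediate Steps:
A(d) = -2/119
-33026/A(-88) + (-11655 - 17743)/(-34124) = -33026/(-2/119) + (-11655 - 17743)/(-34124) = -33026*(-119/2) - 29398*(-1/34124) = 1965047 + 14699/17062 = 33527646613/17062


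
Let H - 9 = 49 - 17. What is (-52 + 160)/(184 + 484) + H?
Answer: 6874/167 ≈ 41.162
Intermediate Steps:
H = 41 (H = 9 + (49 - 17) = 9 + 32 = 41)
(-52 + 160)/(184 + 484) + H = (-52 + 160)/(184 + 484) + 41 = 108/668 + 41 = (1/668)*108 + 41 = 27/167 + 41 = 6874/167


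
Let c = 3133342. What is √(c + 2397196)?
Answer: √5530538 ≈ 2351.7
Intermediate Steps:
√(c + 2397196) = √(3133342 + 2397196) = √5530538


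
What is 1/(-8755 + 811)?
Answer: -1/7944 ≈ -0.00012588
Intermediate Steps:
1/(-8755 + 811) = 1/(-7944) = -1/7944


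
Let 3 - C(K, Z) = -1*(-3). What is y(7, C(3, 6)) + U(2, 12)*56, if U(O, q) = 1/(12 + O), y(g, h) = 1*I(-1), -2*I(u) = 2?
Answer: 3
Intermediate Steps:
I(u) = -1 (I(u) = -1/2*2 = -1)
C(K, Z) = 0 (C(K, Z) = 3 - (-1)*(-3) = 3 - 1*3 = 3 - 3 = 0)
y(g, h) = -1 (y(g, h) = 1*(-1) = -1)
y(7, C(3, 6)) + U(2, 12)*56 = -1 + 56/(12 + 2) = -1 + 56/14 = -1 + (1/14)*56 = -1 + 4 = 3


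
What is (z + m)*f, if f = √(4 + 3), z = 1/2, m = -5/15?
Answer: √7/6 ≈ 0.44096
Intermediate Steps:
m = -⅓ (m = -5*1/15 = -⅓ ≈ -0.33333)
z = ½ ≈ 0.50000
f = √7 ≈ 2.6458
(z + m)*f = (½ - ⅓)*√7 = √7/6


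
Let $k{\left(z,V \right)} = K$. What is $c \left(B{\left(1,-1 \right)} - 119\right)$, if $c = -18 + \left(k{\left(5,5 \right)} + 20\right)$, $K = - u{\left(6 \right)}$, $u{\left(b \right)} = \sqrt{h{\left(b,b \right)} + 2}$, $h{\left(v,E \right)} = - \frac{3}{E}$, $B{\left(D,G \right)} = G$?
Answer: $-240 + 60 \sqrt{6} \approx -93.031$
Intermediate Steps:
$u{\left(b \right)} = \sqrt{2 - \frac{3}{b}}$ ($u{\left(b \right)} = \sqrt{- \frac{3}{b} + 2} = \sqrt{2 - \frac{3}{b}}$)
$K = - \frac{\sqrt{6}}{2}$ ($K = - \sqrt{2 - \frac{3}{6}} = - \sqrt{2 - \frac{1}{2}} = - \sqrt{\frac{3}{2}} = - \frac{\sqrt{6}}{2} \approx -1.2247$)
$k{\left(z,V \right)} = - \frac{\sqrt{6}}{2}$
$c = 2 - \frac{\sqrt{6}}{2}$ ($c = -18 + \left(- \frac{\sqrt{6}}{2} + 20\right) = -18 + \left(20 - \frac{\sqrt{6}}{2}\right) = 2 - \frac{\sqrt{6}}{2} \approx 0.77526$)
$c \left(B{\left(1,-1 \right)} - 119\right) = \left(2 - \frac{\sqrt{6}}{2}\right) \left(-1 - 119\right) = \left(2 - \frac{\sqrt{6}}{2}\right) \left(-120\right) = -240 + 60 \sqrt{6}$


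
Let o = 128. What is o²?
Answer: 16384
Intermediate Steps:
o² = 128² = 16384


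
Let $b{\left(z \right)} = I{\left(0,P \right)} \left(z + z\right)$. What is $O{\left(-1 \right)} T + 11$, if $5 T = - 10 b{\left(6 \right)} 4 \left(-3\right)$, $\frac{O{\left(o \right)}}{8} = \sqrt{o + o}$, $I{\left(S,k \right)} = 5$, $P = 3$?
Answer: $11 + 11520 i \sqrt{2} \approx 11.0 + 16292.0 i$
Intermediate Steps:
$b{\left(z \right)} = 10 z$ ($b{\left(z \right)} = 5 \left(z + z\right) = 5 \cdot 2 z = 10 z$)
$O{\left(o \right)} = 8 \sqrt{2} \sqrt{o}$ ($O{\left(o \right)} = 8 \sqrt{o + o} = 8 \sqrt{2 o} = 8 \sqrt{2} \sqrt{o}$)
$T = 1440$ ($T = \frac{\left(-10\right) 10 \cdot 6 \cdot 4 \left(-3\right)}{5} = \frac{\left(-10\right) 60 \cdot 4 \left(-3\right)}{5} = \frac{\left(-10\right) 240 \left(-3\right)}{5} = \frac{\left(-10\right) \left(-720\right)}{5} = \frac{1}{5} \cdot 7200 = 1440$)
$O{\left(-1 \right)} T + 11 = 8 \sqrt{2} \sqrt{-1} \cdot 1440 + 11 = 8 \sqrt{2} i 1440 + 11 = 8 i \sqrt{2} \cdot 1440 + 11 = 11520 i \sqrt{2} + 11 = 11 + 11520 i \sqrt{2}$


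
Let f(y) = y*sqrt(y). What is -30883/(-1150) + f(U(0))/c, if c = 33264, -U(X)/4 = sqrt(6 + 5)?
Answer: 30883/1150 - I*11**(3/4)/4158 ≈ 26.855 - 0.0014526*I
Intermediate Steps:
U(X) = -4*sqrt(11) (U(X) = -4*sqrt(6 + 5) = -4*sqrt(11))
f(y) = y**(3/2)
-30883/(-1150) + f(U(0))/c = -30883/(-1150) + (-4*sqrt(11))**(3/2)/33264 = -30883*(-1/1150) - 8*I*11**(3/4)*(1/33264) = 30883/1150 - I*11**(3/4)/4158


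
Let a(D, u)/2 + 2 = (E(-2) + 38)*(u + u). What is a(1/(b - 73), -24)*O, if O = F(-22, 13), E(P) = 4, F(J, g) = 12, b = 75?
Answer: -48432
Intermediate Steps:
a(D, u) = -4 + 168*u (a(D, u) = -4 + 2*((4 + 38)*(u + u)) = -4 + 2*(42*(2*u)) = -4 + 2*(84*u) = -4 + 168*u)
O = 12
a(1/(b - 73), -24)*O = (-4 + 168*(-24))*12 = (-4 - 4032)*12 = -4036*12 = -48432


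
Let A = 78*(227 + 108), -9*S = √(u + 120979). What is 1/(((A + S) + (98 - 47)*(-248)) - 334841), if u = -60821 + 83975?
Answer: -26030079/8365000013228 + 9*√144133/8365000013228 ≈ -3.1114e-6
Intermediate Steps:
u = 23154
S = -√144133/9 (S = -√(23154 + 120979)/9 = -√144133/9 ≈ -42.183)
A = 26130 (A = 78*335 = 26130)
1/(((A + S) + (98 - 47)*(-248)) - 334841) = 1/(((26130 - √144133/9) + (98 - 47)*(-248)) - 334841) = 1/(((26130 - √144133/9) + 51*(-248)) - 334841) = 1/(((26130 - √144133/9) - 12648) - 334841) = 1/((13482 - √144133/9) - 334841) = 1/(-321359 - √144133/9)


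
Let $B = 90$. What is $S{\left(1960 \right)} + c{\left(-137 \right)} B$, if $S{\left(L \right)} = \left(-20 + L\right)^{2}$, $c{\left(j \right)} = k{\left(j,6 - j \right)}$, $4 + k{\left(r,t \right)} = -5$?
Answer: $3762790$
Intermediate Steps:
$k{\left(r,t \right)} = -9$ ($k{\left(r,t \right)} = -4 - 5 = -9$)
$c{\left(j \right)} = -9$
$S{\left(1960 \right)} + c{\left(-137 \right)} B = \left(-20 + 1960\right)^{2} - 810 = 1940^{2} - 810 = 3763600 - 810 = 3762790$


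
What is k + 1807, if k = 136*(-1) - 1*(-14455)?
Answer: 16126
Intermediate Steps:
k = 14319 (k = -136 + 14455 = 14319)
k + 1807 = 14319 + 1807 = 16126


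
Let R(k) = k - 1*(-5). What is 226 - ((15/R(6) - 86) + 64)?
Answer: 2713/11 ≈ 246.64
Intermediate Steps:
R(k) = 5 + k (R(k) = k + 5 = 5 + k)
226 - ((15/R(6) - 86) + 64) = 226 - ((15/(5 + 6) - 86) + 64) = 226 - ((15/11 - 86) + 64) = 226 - (-931/11 + 64) = 226 - 1*(-227/11) = 226 + 227/11 = 2713/11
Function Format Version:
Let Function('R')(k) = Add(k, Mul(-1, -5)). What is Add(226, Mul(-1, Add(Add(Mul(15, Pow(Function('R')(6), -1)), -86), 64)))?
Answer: Rational(2713, 11) ≈ 246.64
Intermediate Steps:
Function('R')(k) = Add(5, k) (Function('R')(k) = Add(k, 5) = Add(5, k))
Add(226, Mul(-1, Add(Add(Mul(15, Pow(Function('R')(6), -1)), -86), 64))) = Add(226, Mul(-1, Add(Add(Mul(15, Pow(Add(5, 6), -1)), -86), 64))) = Add(226, Mul(-1, Add(Add(Mul(15, Pow(11, -1)), -86), 64))) = Add(226, Mul(-1, Add(Add(Mul(15, Rational(1, 11)), -86), 64))) = Add(226, Mul(-1, Add(Add(Rational(15, 11), -86), 64))) = Add(226, Mul(-1, Add(Rational(-931, 11), 64))) = Add(226, Mul(-1, Rational(-227, 11))) = Add(226, Rational(227, 11)) = Rational(2713, 11)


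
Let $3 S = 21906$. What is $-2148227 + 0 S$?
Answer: $-2148227$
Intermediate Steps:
$S = 7302$ ($S = \frac{1}{3} \cdot 21906 = 7302$)
$-2148227 + 0 S = -2148227 + 0 \cdot 7302 = -2148227 + 0 = -2148227$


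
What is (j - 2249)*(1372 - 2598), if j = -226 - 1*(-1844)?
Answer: 773606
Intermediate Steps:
j = 1618 (j = -226 + 1844 = 1618)
(j - 2249)*(1372 - 2598) = (1618 - 2249)*(1372 - 2598) = -631*(-1226) = 773606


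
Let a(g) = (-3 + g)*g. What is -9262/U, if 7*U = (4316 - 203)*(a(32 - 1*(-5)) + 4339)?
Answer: -64834/23020461 ≈ -0.0028164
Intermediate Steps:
a(g) = g*(-3 + g)
U = 23020461/7 (U = ((4316 - 203)*((32 - 1*(-5))*(-3 + (32 - 1*(-5))) + 4339))/7 = (4113*((32 + 5)*(-3 + (32 + 5)) + 4339))/7 = (4113*(37*(-3 + 37) + 4339))/7 = (4113*(37*34 + 4339))/7 = (4113*(1258 + 4339))/7 = (4113*5597)/7 = (⅐)*23020461 = 23020461/7 ≈ 3.2886e+6)
-9262/U = -9262/23020461/7 = -9262*7/23020461 = -64834/23020461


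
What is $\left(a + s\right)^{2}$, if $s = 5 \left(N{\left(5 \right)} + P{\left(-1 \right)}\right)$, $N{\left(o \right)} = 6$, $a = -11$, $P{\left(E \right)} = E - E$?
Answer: $361$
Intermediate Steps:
$P{\left(E \right)} = 0$
$s = 30$ ($s = 5 \left(6 + 0\right) = 5 \cdot 6 = 30$)
$\left(a + s\right)^{2} = \left(-11 + 30\right)^{2} = 19^{2} = 361$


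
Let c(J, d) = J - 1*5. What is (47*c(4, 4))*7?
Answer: -329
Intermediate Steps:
c(J, d) = -5 + J (c(J, d) = J - 5 = -5 + J)
(47*c(4, 4))*7 = (47*(-5 + 4))*7 = (47*(-1))*7 = -47*7 = -329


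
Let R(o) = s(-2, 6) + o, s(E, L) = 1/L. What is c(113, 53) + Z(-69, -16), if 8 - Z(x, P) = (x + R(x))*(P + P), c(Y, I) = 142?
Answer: -12782/3 ≈ -4260.7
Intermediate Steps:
R(o) = 1/6 + o
Z(x, P) = 8 - 2*P*(1/6 + 2*x) (Z(x, P) = 8 - (x + (1/6 + x))*(P + P) = 8 - (1/6 + 2*x)*2*P = 8 - 2*P*(1/6 + 2*x))
c(113, 53) + Z(-69, -16) = 142 + (8 - 1/3*(-16) - 4*(-16)*(-69)) = 142 + (8 + 16/3 - 4416) = 142 - 13208/3 = -12782/3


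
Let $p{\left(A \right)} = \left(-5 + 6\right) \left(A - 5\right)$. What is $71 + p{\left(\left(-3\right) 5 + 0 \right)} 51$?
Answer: $-949$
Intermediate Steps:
$p{\left(A \right)} = -5 + A$ ($p{\left(A \right)} = 1 \left(-5 + A\right) = -5 + A$)
$71 + p{\left(\left(-3\right) 5 + 0 \right)} 51 = 71 + \left(-5 + \left(\left(-3\right) 5 + 0\right)\right) 51 = 71 + \left(-5 + \left(-15 + 0\right)\right) 51 = 71 + \left(-5 - 15\right) 51 = 71 - 1020 = -949$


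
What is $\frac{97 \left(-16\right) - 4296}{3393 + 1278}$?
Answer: $- \frac{5848}{4671} \approx -1.252$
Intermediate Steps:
$\frac{97 \left(-16\right) - 4296}{3393 + 1278} = \frac{-1552 - 4296}{4671} = \left(-5848\right) \frac{1}{4671} = - \frac{5848}{4671}$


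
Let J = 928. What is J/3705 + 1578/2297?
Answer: 7978106/8510385 ≈ 0.93746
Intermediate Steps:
J/3705 + 1578/2297 = 928/3705 + 1578/2297 = 7978106/8510385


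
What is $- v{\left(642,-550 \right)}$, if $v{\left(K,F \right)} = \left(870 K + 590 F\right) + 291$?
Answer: $-234331$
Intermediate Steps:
$v{\left(K,F \right)} = 291 + 590 F + 870 K$ ($v{\left(K,F \right)} = \left(590 F + 870 K\right) + 291 = 291 + 590 F + 870 K$)
$- v{\left(642,-550 \right)} = - (291 + 590 \left(-550\right) + 870 \cdot 642) = - (291 - 324500 + 558540) = \left(-1\right) 234331 = -234331$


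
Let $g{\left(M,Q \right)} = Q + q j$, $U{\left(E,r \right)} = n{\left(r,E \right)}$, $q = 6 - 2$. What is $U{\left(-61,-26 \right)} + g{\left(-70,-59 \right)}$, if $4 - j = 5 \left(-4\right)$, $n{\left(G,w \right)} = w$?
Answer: $-24$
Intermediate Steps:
$q = 4$ ($q = 6 - 2 = 4$)
$j = 24$ ($j = 4 - 5 \left(-4\right) = 4 - -20 = 4 + 20 = 24$)
$U{\left(E,r \right)} = E$
$g{\left(M,Q \right)} = 96 + Q$ ($g{\left(M,Q \right)} = Q + 4 \cdot 24 = Q + 96 = 96 + Q$)
$U{\left(-61,-26 \right)} + g{\left(-70,-59 \right)} = -61 + \left(96 - 59\right) = -61 + 37 = -24$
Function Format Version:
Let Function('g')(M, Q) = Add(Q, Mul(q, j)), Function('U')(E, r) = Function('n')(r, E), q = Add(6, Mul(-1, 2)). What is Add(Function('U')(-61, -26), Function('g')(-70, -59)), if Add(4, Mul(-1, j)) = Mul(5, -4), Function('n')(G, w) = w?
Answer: -24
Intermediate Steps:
q = 4 (q = Add(6, -2) = 4)
j = 24 (j = Add(4, Mul(-1, Mul(5, -4))) = Add(4, Mul(-1, -20)) = Add(4, 20) = 24)
Function('U')(E, r) = E
Function('g')(M, Q) = Add(96, Q) (Function('g')(M, Q) = Add(Q, Mul(4, 24)) = Add(Q, 96) = Add(96, Q))
Add(Function('U')(-61, -26), Function('g')(-70, -59)) = Add(-61, Add(96, -59)) = Add(-61, 37) = -24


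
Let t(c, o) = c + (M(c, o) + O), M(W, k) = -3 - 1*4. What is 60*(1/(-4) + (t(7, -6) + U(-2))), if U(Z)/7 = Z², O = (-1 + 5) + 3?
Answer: 2085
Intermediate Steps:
O = 7 (O = 4 + 3 = 7)
M(W, k) = -7 (M(W, k) = -3 - 4 = -7)
U(Z) = 7*Z²
t(c, o) = c (t(c, o) = c + (-7 + 7) = c + 0 = c)
60*(1/(-4) + (t(7, -6) + U(-2))) = 60*(1/(-4) + (7 + 7*(-2)²)) = 60*(-¼ + (7 + 7*4)) = 60*(-¼ + (7 + 28)) = 60*(-¼ + 35) = 60*(139/4) = 2085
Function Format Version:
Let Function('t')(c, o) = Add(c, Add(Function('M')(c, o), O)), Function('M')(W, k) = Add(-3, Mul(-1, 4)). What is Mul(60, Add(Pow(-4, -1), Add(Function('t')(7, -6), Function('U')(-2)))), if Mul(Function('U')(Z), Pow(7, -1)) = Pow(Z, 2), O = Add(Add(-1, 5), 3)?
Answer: 2085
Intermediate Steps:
O = 7 (O = Add(4, 3) = 7)
Function('M')(W, k) = -7 (Function('M')(W, k) = Add(-3, -4) = -7)
Function('U')(Z) = Mul(7, Pow(Z, 2))
Function('t')(c, o) = c (Function('t')(c, o) = Add(c, Add(-7, 7)) = Add(c, 0) = c)
Mul(60, Add(Pow(-4, -1), Add(Function('t')(7, -6), Function('U')(-2)))) = Mul(60, Add(Pow(-4, -1), Add(7, Mul(7, Pow(-2, 2))))) = Mul(60, Add(Rational(-1, 4), Add(7, Mul(7, 4)))) = Mul(60, Add(Rational(-1, 4), Add(7, 28))) = Mul(60, Add(Rational(-1, 4), 35)) = Mul(60, Rational(139, 4)) = 2085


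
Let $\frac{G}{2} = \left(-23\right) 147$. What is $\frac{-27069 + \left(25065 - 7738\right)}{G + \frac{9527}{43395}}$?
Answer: $\frac{422754090}{293427463} \approx 1.4407$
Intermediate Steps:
$G = -6762$ ($G = 2 \left(\left(-23\right) 147\right) = 2 \left(-3381\right) = -6762$)
$\frac{-27069 + \left(25065 - 7738\right)}{G + \frac{9527}{43395}} = \frac{-27069 + \left(25065 - 7738\right)}{-6762 + \frac{9527}{43395}} = \frac{-27069 + \left(25065 - 7738\right)}{-6762 + 9527 \cdot \frac{1}{43395}} = \frac{-27069 + 17327}{-6762 + \frac{9527}{43395}} = - \frac{9742}{- \frac{293427463}{43395}} = \left(-9742\right) \left(- \frac{43395}{293427463}\right) = \frac{422754090}{293427463}$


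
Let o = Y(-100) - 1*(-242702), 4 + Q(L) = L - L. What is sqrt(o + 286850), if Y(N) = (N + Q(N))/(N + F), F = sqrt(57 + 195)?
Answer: sqrt(529552 + 104/(100 - 6*sqrt(7))) ≈ 727.70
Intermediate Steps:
Q(L) = -4 (Q(L) = -4 + (L - L) = -4 + 0 = -4)
F = 6*sqrt(7) (F = sqrt(252) = 6*sqrt(7) ≈ 15.875)
Y(N) = (-4 + N)/(N + 6*sqrt(7)) (Y(N) = (N - 4)/(N + 6*sqrt(7)) = (-4 + N)/(N + 6*sqrt(7)))
o = 242702 - 104/(-100 + 6*sqrt(7)) (o = (-4 - 100)/(-100 + 6*sqrt(7)) - 1*(-242702) = -104/(-100 + 6*sqrt(7)) + 242702 = 242702 - 104/(-100 + 6*sqrt(7)) ≈ 2.4270e+5)
sqrt(o + 286850) = sqrt((591467374/2437 + 156*sqrt(7)/2437) + 286850) = sqrt(1290520824/2437 + 156*sqrt(7)/2437)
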